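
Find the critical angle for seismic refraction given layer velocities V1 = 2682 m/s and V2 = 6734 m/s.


V1/V2 = 2682/6734 = 0.398277
theta_c = arcsin(0.398277) = 23.4705 degrees

23.4705


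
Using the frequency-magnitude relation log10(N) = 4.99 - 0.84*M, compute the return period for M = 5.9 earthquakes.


log10(N) = 4.99 - 0.84*5.9 = 0.034
N = 10^0.034 = 1.081434
T = 1/N = 1/1.081434 = 0.9247 years

0.9247


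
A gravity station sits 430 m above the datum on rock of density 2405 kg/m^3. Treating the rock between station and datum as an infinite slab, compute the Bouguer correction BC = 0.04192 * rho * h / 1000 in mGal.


BC = 0.04192 * rho * h / 1000
= 0.04192 * 2405 * 430 / 1000
= 43.3516 mGal

43.3516


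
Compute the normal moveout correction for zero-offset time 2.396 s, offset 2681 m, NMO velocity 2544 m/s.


x/Vnmo = 2681/2544 = 1.053852
(x/Vnmo)^2 = 1.110604
t0^2 = 5.740816
sqrt(5.740816 + 1.110604) = 2.617522
dt = 2.617522 - 2.396 = 0.221522

0.221522


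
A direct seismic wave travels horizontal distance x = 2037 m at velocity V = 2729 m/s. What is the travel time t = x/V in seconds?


t = x / V
= 2037 / 2729
= 0.7464 s

0.7464


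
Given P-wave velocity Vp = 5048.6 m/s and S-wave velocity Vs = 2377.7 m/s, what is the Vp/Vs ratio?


Vp/Vs = 5048.6 / 2377.7
= 2.1233

2.1233


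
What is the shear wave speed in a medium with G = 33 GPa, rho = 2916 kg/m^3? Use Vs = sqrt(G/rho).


Convert G to Pa: G = 33e9 Pa
Compute G/rho = 33e9 / 2916 = 11316872.428
Vs = sqrt(11316872.428) = 3364.06 m/s

3364.06


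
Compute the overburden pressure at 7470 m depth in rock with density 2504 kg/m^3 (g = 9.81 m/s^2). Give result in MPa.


P = rho * g * z / 1e6
= 2504 * 9.81 * 7470 / 1e6
= 183494872.8 / 1e6
= 183.4949 MPa

183.4949


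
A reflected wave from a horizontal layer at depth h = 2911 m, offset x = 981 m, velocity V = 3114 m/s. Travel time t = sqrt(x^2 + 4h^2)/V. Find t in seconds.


x^2 + 4h^2 = 981^2 + 4*2911^2 = 962361 + 33895684 = 34858045
sqrt(34858045) = 5904.0702
t = 5904.0702 / 3114 = 1.896 s

1.896


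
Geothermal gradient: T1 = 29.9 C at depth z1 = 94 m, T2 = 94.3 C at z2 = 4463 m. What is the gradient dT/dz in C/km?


dT = 94.3 - 29.9 = 64.4 C
dz = 4463 - 94 = 4369 m
gradient = dT/dz * 1000 = 64.4/4369 * 1000 = 14.7402 C/km

14.7402


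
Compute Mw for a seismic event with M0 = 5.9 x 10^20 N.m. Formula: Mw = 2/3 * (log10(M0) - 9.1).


log10(M0) = log10(5.9 x 10^20) = 20.7709
Mw = 2/3 * (20.7709 - 9.1)
= 2/3 * 11.6709
= 7.78

7.78


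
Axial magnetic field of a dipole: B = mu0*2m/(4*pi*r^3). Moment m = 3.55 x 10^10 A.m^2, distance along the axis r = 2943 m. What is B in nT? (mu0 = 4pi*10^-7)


m = 3.55 x 10^10 = 35500000000 A.m^2
2m = 71000000000 A.m^2
r^3 = 2943^3 = 25490055807
B = (4pi*10^-7) * 71000000000 / (4*pi * 25490055807) * 1e9
= 89221.231362 / 320317488251.46 * 1e9
= 278.54 nT

278.54


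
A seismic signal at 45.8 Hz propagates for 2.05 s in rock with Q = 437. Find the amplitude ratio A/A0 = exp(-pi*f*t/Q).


pi*f*t/Q = pi*45.8*2.05/437 = 0.674975
A/A0 = exp(-0.674975) = 0.509169

0.509169


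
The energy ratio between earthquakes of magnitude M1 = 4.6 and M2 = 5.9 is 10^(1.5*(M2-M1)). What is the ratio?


M2 - M1 = 5.9 - 4.6 = 1.3
1.5 * 1.3 = 1.95
ratio = 10^1.95 = 89.13

89.13


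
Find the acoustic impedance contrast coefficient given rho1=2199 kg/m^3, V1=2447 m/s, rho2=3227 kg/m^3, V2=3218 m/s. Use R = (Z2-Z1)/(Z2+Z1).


Z1 = 2199 * 2447 = 5380953
Z2 = 3227 * 3218 = 10384486
R = (10384486 - 5380953) / (10384486 + 5380953) = 5003533 / 15765439 = 0.3174

0.3174


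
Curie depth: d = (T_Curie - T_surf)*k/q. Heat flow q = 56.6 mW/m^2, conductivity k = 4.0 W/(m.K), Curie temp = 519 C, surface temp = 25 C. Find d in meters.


T_Curie - T_surf = 519 - 25 = 494 C
Convert q to W/m^2: 56.6 mW/m^2 = 0.0566 W/m^2
d = 494 * 4.0 / 0.0566 = 34911.66 m

34911.66


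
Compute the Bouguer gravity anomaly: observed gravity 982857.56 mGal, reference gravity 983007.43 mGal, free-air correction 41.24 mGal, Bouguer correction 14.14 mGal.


BA = g_obs - g_ref + FAC - BC
= 982857.56 - 983007.43 + 41.24 - 14.14
= -122.77 mGal

-122.77


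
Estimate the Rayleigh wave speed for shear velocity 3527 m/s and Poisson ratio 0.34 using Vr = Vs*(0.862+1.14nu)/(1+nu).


Numerator factor = 0.862 + 1.14*0.34 = 1.2496
Denominator = 1 + 0.34 = 1.34
Vr = 3527 * 1.2496 / 1.34 = 3289.06 m/s

3289.06


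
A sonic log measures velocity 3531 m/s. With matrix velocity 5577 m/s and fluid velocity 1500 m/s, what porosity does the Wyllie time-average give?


1/V - 1/Vm = 1/3531 - 1/5577 = 0.0001039
1/Vf - 1/Vm = 1/1500 - 1/5577 = 0.00048736
phi = 0.0001039 / 0.00048736 = 0.2132

0.2132


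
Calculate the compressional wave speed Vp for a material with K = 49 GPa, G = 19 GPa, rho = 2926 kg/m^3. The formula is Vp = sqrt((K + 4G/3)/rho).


First compute the effective modulus:
K + 4G/3 = 49e9 + 4*19e9/3 = 74333333333.33 Pa
Then divide by density:
74333333333.33 / 2926 = 25404420.1413 Pa/(kg/m^3)
Take the square root:
Vp = sqrt(25404420.1413) = 5040.28 m/s

5040.28


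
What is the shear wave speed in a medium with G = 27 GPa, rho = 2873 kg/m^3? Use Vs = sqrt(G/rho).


Convert G to Pa: G = 27e9 Pa
Compute G/rho = 27e9 / 2873 = 9397841.977
Vs = sqrt(9397841.977) = 3065.59 m/s

3065.59


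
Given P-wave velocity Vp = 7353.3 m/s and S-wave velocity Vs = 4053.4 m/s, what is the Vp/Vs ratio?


Vp/Vs = 7353.3 / 4053.4
= 1.8141

1.8141


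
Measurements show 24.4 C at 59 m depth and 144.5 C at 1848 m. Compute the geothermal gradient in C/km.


dT = 144.5 - 24.4 = 120.1 C
dz = 1848 - 59 = 1789 m
gradient = dT/dz * 1000 = 120.1/1789 * 1000 = 67.1325 C/km

67.1325


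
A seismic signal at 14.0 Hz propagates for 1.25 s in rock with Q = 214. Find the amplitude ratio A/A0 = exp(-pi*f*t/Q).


pi*f*t/Q = pi*14.0*1.25/214 = 0.256906
A/A0 = exp(-0.256906) = 0.773441

0.773441


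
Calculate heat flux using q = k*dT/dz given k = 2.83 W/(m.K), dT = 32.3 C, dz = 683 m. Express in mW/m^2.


q = k * dT / dz * 1000
= 2.83 * 32.3 / 683 * 1000
= 0.133835 * 1000
= 133.8346 mW/m^2

133.8346


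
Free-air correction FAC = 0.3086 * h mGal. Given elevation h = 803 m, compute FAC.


FAC = 0.3086 * h
= 0.3086 * 803
= 247.8058 mGal

247.8058


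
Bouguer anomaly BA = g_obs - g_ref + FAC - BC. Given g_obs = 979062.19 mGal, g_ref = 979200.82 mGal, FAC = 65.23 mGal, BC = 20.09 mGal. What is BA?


BA = g_obs - g_ref + FAC - BC
= 979062.19 - 979200.82 + 65.23 - 20.09
= -93.49 mGal

-93.49


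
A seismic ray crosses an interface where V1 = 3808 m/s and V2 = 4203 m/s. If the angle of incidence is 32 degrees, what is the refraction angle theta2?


sin(theta1) = sin(32 deg) = 0.529919
sin(theta2) = V2/V1 * sin(theta1) = 4203/3808 * 0.529919 = 0.584887
theta2 = arcsin(0.584887) = 35.795 degrees

35.795


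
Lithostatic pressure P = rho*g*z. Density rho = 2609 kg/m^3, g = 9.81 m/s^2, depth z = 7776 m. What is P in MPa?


P = rho * g * z / 1e6
= 2609 * 9.81 * 7776 / 1e6
= 199021199.04 / 1e6
= 199.0212 MPa

199.0212


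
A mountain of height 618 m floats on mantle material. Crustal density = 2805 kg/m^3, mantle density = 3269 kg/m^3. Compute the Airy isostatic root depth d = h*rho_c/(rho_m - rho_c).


rho_m - rho_c = 3269 - 2805 = 464
d = 618 * 2805 / 464
= 1733490 / 464
= 3735.97 m

3735.97


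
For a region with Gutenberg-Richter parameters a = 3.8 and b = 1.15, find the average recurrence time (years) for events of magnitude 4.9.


log10(N) = 3.8 - 1.15*4.9 = -1.835
N = 10^-1.835 = 0.014622
T = 1/N = 1/0.014622 = 68.3912 years

68.3912


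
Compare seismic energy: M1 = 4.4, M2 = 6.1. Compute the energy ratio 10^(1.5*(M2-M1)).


M2 - M1 = 6.1 - 4.4 = 1.7
1.5 * 1.7 = 2.55
ratio = 10^2.55 = 354.81

354.81


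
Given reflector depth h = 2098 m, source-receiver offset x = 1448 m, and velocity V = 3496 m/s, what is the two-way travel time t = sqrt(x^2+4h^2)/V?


x^2 + 4h^2 = 1448^2 + 4*2098^2 = 2096704 + 17606416 = 19703120
sqrt(19703120) = 4438.8197
t = 4438.8197 / 3496 = 1.2697 s

1.2697


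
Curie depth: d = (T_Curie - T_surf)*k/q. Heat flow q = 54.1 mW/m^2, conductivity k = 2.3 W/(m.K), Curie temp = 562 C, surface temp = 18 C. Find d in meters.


T_Curie - T_surf = 562 - 18 = 544 C
Convert q to W/m^2: 54.1 mW/m^2 = 0.0541 W/m^2
d = 544 * 2.3 / 0.0541 = 23127.54 m

23127.54


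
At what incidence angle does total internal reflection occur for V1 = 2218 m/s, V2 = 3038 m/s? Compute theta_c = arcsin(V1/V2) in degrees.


V1/V2 = 2218/3038 = 0.730086
theta_c = arcsin(0.730086) = 46.8936 degrees

46.8936


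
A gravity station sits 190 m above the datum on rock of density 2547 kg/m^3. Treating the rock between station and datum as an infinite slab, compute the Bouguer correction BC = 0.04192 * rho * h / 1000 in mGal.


BC = 0.04192 * rho * h / 1000
= 0.04192 * 2547 * 190 / 1000
= 20.2863 mGal

20.2863


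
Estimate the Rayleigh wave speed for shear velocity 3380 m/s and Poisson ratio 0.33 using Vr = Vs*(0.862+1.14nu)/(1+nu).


Numerator factor = 0.862 + 1.14*0.33 = 1.2382
Denominator = 1 + 0.33 = 1.33
Vr = 3380 * 1.2382 / 1.33 = 3146.7 m/s

3146.7


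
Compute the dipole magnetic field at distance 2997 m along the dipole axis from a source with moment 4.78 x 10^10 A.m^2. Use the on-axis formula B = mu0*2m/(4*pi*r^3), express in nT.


m = 4.78 x 10^10 = 47800000000 A.m^2
2m = 95600000000 A.m^2
r^3 = 2997^3 = 26919080973
B = (4pi*10^-7) * 95600000000 / (4*pi * 26919080973) * 1e9
= 120134.503073 / 338275148104.66 * 1e9
= 355.1384 nT

355.1384


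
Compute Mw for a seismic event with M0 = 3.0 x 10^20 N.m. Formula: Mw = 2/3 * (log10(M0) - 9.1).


log10(M0) = log10(3.0 x 10^20) = 20.4771
Mw = 2/3 * (20.4771 - 9.1)
= 2/3 * 11.3771
= 7.58

7.58


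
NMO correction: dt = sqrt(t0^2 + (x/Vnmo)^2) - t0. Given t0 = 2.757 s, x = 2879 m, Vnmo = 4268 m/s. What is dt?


x/Vnmo = 2879/4268 = 0.674555
(x/Vnmo)^2 = 0.455024
t0^2 = 7.601049
sqrt(7.601049 + 0.455024) = 2.838322
dt = 2.838322 - 2.757 = 0.081322

0.081322


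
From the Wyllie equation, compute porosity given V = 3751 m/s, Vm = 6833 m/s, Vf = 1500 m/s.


1/V - 1/Vm = 1/3751 - 1/6833 = 0.00012025
1/Vf - 1/Vm = 1/1500 - 1/6833 = 0.00052032
phi = 0.00012025 / 0.00052032 = 0.2311

0.2311


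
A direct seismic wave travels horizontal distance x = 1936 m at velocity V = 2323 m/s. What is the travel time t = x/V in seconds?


t = x / V
= 1936 / 2323
= 0.8334 s

0.8334


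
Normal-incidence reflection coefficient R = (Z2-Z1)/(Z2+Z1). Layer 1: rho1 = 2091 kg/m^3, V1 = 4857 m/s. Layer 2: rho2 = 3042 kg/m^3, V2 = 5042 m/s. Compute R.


Z1 = 2091 * 4857 = 10155987
Z2 = 3042 * 5042 = 15337764
R = (15337764 - 10155987) / (15337764 + 10155987) = 5181777 / 25493751 = 0.2033

0.2033


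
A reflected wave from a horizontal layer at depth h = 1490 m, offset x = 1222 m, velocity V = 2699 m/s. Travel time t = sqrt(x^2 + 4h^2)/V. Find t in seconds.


x^2 + 4h^2 = 1222^2 + 4*1490^2 = 1493284 + 8880400 = 10373684
sqrt(10373684) = 3220.8204
t = 3220.8204 / 2699 = 1.1933 s

1.1933


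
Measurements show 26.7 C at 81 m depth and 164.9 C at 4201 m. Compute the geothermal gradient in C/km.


dT = 164.9 - 26.7 = 138.2 C
dz = 4201 - 81 = 4120 m
gradient = dT/dz * 1000 = 138.2/4120 * 1000 = 33.5437 C/km

33.5437


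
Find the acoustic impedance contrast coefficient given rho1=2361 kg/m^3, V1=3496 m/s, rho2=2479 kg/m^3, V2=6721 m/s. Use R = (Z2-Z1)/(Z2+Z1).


Z1 = 2361 * 3496 = 8254056
Z2 = 2479 * 6721 = 16661359
R = (16661359 - 8254056) / (16661359 + 8254056) = 8407303 / 24915415 = 0.3374

0.3374


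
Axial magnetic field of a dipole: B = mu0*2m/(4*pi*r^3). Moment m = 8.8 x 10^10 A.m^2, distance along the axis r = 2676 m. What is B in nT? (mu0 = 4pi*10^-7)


m = 8.8 x 10^10 = 88000000000 A.m^2
2m = 176000000000 A.m^2
r^3 = 2676^3 = 19162771776
B = (4pi*10^-7) * 176000000000 / (4*pi * 19162771776) * 1e9
= 221168.122813 / 240806492135.6 * 1e9
= 918.4475 nT

918.4475


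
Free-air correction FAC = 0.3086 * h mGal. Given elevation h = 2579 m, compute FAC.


FAC = 0.3086 * h
= 0.3086 * 2579
= 795.8794 mGal

795.8794


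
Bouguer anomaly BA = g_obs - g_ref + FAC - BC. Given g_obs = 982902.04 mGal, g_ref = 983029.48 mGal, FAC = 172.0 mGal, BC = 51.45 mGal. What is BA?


BA = g_obs - g_ref + FAC - BC
= 982902.04 - 983029.48 + 172.0 - 51.45
= -6.89 mGal

-6.89


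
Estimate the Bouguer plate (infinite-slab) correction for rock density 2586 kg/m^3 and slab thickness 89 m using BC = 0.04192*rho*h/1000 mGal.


BC = 0.04192 * rho * h / 1000
= 0.04192 * 2586 * 89 / 1000
= 9.6481 mGal

9.6481


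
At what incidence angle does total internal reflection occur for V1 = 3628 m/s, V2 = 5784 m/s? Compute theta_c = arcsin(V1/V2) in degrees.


V1/V2 = 3628/5784 = 0.627248
theta_c = arcsin(0.627248) = 38.8473 degrees

38.8473


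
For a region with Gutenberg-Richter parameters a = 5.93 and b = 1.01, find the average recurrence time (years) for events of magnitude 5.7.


log10(N) = 5.93 - 1.01*5.7 = 0.173
N = 10^0.173 = 1.489361
T = 1/N = 1/1.489361 = 0.6714 years

0.6714


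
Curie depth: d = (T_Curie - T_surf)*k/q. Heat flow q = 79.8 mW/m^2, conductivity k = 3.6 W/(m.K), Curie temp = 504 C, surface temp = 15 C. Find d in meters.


T_Curie - T_surf = 504 - 15 = 489 C
Convert q to W/m^2: 79.8 mW/m^2 = 0.0798 W/m^2
d = 489 * 3.6 / 0.0798 = 22060.15 m

22060.15


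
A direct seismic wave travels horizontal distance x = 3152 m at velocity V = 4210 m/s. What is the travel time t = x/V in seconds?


t = x / V
= 3152 / 4210
= 0.7487 s

0.7487


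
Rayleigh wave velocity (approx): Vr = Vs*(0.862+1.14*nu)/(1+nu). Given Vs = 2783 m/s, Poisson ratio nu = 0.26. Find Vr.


Numerator factor = 0.862 + 1.14*0.26 = 1.1584
Denominator = 1 + 0.26 = 1.26
Vr = 2783 * 1.1584 / 1.26 = 2558.59 m/s

2558.59


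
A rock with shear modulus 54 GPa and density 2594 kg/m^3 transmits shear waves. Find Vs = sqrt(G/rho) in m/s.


Convert G to Pa: G = 54e9 Pa
Compute G/rho = 54e9 / 2594 = 20817270.6245
Vs = sqrt(20817270.6245) = 4562.59 m/s

4562.59


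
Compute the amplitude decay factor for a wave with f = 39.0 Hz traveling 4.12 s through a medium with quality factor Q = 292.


pi*f*t/Q = pi*39.0*4.12/292 = 1.728737
A/A0 = exp(-1.728737) = 0.177509

0.177509


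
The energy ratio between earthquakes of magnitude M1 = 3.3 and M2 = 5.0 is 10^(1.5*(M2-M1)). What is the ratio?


M2 - M1 = 5.0 - 3.3 = 1.7
1.5 * 1.7 = 2.55
ratio = 10^2.55 = 354.81

354.81


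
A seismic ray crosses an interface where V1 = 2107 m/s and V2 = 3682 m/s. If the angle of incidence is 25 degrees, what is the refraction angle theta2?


sin(theta1) = sin(25 deg) = 0.422618
sin(theta2) = V2/V1 * sin(theta1) = 3682/2107 * 0.422618 = 0.738529
theta2 = arcsin(0.738529) = 47.6063 degrees

47.6063


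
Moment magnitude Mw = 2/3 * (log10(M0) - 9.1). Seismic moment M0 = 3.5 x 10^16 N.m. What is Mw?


log10(M0) = log10(3.5 x 10^16) = 16.5441
Mw = 2/3 * (16.5441 - 9.1)
= 2/3 * 7.4441
= 4.96

4.96


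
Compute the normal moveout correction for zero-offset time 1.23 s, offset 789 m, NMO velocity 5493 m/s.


x/Vnmo = 789/5493 = 0.143637
(x/Vnmo)^2 = 0.020632
t0^2 = 1.5129
sqrt(1.5129 + 0.020632) = 1.238358
dt = 1.238358 - 1.23 = 0.008358

0.008358


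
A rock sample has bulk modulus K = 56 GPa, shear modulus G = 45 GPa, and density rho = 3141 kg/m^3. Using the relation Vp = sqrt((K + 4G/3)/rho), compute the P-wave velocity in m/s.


First compute the effective modulus:
K + 4G/3 = 56e9 + 4*45e9/3 = 116000000000.0 Pa
Then divide by density:
116000000000.0 / 3141 = 36930913.7217 Pa/(kg/m^3)
Take the square root:
Vp = sqrt(36930913.7217) = 6077.08 m/s

6077.08


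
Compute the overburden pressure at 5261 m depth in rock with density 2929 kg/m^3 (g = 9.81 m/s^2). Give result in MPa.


P = rho * g * z / 1e6
= 2929 * 9.81 * 5261 / 1e6
= 151166890.89 / 1e6
= 151.1669 MPa

151.1669


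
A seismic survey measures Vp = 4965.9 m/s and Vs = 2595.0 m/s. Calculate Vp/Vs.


Vp/Vs = 4965.9 / 2595.0
= 1.9136

1.9136


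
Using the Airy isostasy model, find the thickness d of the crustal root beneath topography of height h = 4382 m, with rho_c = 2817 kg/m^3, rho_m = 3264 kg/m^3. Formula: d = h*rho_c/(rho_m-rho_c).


rho_m - rho_c = 3264 - 2817 = 447
d = 4382 * 2817 / 447
= 12344094 / 447
= 27615.42 m

27615.42


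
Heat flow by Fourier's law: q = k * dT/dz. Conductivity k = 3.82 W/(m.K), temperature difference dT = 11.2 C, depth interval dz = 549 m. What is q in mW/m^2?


q = k * dT / dz * 1000
= 3.82 * 11.2 / 549 * 1000
= 0.077931 * 1000
= 77.9308 mW/m^2

77.9308


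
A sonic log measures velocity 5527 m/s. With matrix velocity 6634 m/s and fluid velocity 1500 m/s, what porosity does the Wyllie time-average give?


1/V - 1/Vm = 1/5527 - 1/6634 = 3.019e-05
1/Vf - 1/Vm = 1/1500 - 1/6634 = 0.00051593
phi = 3.019e-05 / 0.00051593 = 0.0585

0.0585


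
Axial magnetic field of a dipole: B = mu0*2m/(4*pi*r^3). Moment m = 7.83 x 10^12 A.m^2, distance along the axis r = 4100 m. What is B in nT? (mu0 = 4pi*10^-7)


m = 7.83 x 10^12 = 7830000000000 A.m^2
2m = 15660000000000 A.m^2
r^3 = 4100^3 = 68921000000
B = (4pi*10^-7) * 15660000000000 / (4*pi * 68921000000) * 1e9
= 19678936.382086 / 866086829112.25 * 1e9
= 22721.6668 nT

22721.6668


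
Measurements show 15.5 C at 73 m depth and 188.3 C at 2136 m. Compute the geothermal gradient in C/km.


dT = 188.3 - 15.5 = 172.8 C
dz = 2136 - 73 = 2063 m
gradient = dT/dz * 1000 = 172.8/2063 * 1000 = 83.7615 C/km

83.7615


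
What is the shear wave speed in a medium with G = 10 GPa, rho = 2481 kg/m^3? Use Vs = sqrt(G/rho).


Convert G to Pa: G = 10e9 Pa
Compute G/rho = 10e9 / 2481 = 4030632.8094
Vs = sqrt(4030632.8094) = 2007.64 m/s

2007.64


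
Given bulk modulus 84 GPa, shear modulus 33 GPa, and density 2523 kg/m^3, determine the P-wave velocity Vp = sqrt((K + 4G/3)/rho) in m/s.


First compute the effective modulus:
K + 4G/3 = 84e9 + 4*33e9/3 = 128000000000.0 Pa
Then divide by density:
128000000000.0 / 2523 = 50733254.0626 Pa/(kg/m^3)
Take the square root:
Vp = sqrt(50733254.0626) = 7122.73 m/s

7122.73


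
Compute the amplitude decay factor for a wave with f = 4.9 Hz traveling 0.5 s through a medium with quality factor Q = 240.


pi*f*t/Q = pi*4.9*0.5/240 = 0.03207
A/A0 = exp(-0.03207) = 0.968438

0.968438


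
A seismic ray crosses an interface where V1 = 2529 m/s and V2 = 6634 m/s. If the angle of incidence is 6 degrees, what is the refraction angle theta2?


sin(theta1) = sin(6 deg) = 0.104528
sin(theta2) = V2/V1 * sin(theta1) = 6634/2529 * 0.104528 = 0.274196
theta2 = arcsin(0.274196) = 15.9141 degrees

15.9141


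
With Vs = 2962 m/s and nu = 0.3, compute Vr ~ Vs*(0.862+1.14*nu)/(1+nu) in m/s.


Numerator factor = 0.862 + 1.14*0.3 = 1.204
Denominator = 1 + 0.3 = 1.3
Vr = 2962 * 1.204 / 1.3 = 2743.27 m/s

2743.27


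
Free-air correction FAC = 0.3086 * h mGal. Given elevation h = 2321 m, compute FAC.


FAC = 0.3086 * h
= 0.3086 * 2321
= 716.2606 mGal

716.2606


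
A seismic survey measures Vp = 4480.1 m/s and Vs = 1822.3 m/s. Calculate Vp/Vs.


Vp/Vs = 4480.1 / 1822.3
= 2.4585

2.4585


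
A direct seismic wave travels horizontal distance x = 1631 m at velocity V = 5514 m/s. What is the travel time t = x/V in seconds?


t = x / V
= 1631 / 5514
= 0.2958 s

0.2958


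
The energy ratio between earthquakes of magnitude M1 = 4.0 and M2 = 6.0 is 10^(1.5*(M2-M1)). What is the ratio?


M2 - M1 = 6.0 - 4.0 = 2.0
1.5 * 2.0 = 3.0
ratio = 10^3.0 = 1000.0

1000.0


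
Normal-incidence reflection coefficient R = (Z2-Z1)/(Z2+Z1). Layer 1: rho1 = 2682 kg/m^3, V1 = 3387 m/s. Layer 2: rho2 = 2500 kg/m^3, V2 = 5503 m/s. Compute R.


Z1 = 2682 * 3387 = 9083934
Z2 = 2500 * 5503 = 13757500
R = (13757500 - 9083934) / (13757500 + 9083934) = 4673566 / 22841434 = 0.2046

0.2046


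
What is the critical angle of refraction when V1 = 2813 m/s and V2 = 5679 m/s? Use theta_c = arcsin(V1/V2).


V1/V2 = 2813/5679 = 0.495334
theta_c = arcsin(0.495334) = 29.6918 degrees

29.6918


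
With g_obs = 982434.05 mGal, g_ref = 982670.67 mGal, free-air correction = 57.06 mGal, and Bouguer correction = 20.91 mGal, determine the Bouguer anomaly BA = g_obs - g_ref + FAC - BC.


BA = g_obs - g_ref + FAC - BC
= 982434.05 - 982670.67 + 57.06 - 20.91
= -200.47 mGal

-200.47


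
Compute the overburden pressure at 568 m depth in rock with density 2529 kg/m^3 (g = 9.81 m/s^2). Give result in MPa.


P = rho * g * z / 1e6
= 2529 * 9.81 * 568 / 1e6
= 14091790.32 / 1e6
= 14.0918 MPa

14.0918


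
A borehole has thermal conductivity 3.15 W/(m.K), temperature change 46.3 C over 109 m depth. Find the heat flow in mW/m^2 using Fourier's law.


q = k * dT / dz * 1000
= 3.15 * 46.3 / 109 * 1000
= 1.338028 * 1000
= 1338.0275 mW/m^2

1338.0275


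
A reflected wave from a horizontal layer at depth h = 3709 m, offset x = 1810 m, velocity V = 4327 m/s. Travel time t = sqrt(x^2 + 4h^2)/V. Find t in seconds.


x^2 + 4h^2 = 1810^2 + 4*3709^2 = 3276100 + 55026724 = 58302824
sqrt(58302824) = 7635.6286
t = 7635.6286 / 4327 = 1.7646 s

1.7646


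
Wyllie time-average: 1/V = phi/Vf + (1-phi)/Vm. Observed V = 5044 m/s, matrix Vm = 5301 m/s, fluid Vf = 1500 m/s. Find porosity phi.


1/V - 1/Vm = 1/5044 - 1/5301 = 9.61e-06
1/Vf - 1/Vm = 1/1500 - 1/5301 = 0.00047802
phi = 9.61e-06 / 0.00047802 = 0.0201

0.0201


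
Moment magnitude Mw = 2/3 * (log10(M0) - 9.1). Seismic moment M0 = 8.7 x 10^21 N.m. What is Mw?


log10(M0) = log10(8.7 x 10^21) = 21.9395
Mw = 2/3 * (21.9395 - 9.1)
= 2/3 * 12.8395
= 8.56

8.56


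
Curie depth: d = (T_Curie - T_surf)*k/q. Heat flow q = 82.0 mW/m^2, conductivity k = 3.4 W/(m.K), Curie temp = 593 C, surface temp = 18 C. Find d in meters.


T_Curie - T_surf = 593 - 18 = 575 C
Convert q to W/m^2: 82.0 mW/m^2 = 0.082 W/m^2
d = 575 * 3.4 / 0.082 = 23841.46 m

23841.46


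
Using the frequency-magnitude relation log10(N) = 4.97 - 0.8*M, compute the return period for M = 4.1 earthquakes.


log10(N) = 4.97 - 0.8*4.1 = 1.69
N = 10^1.69 = 48.977882
T = 1/N = 1/48.977882 = 0.0204 years

0.0204


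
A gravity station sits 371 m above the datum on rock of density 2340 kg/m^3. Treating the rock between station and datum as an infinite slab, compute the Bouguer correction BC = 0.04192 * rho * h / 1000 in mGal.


BC = 0.04192 * rho * h / 1000
= 0.04192 * 2340 * 371 / 1000
= 36.3924 mGal

36.3924


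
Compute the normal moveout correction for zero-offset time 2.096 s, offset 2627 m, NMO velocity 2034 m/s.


x/Vnmo = 2627/2034 = 1.291544
(x/Vnmo)^2 = 1.668085
t0^2 = 4.393216
sqrt(4.393216 + 1.668085) = 2.461971
dt = 2.461971 - 2.096 = 0.365971

0.365971


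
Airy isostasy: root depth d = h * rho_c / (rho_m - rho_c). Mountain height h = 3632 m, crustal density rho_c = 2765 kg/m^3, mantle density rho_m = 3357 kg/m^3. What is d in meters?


rho_m - rho_c = 3357 - 2765 = 592
d = 3632 * 2765 / 592
= 10042480 / 592
= 16963.65 m

16963.65


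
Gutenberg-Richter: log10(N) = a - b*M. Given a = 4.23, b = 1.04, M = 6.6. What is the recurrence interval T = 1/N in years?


log10(N) = 4.23 - 1.04*6.6 = -2.634
N = 10^-2.634 = 0.002323
T = 1/N = 1/0.002323 = 430.5266 years

430.5266


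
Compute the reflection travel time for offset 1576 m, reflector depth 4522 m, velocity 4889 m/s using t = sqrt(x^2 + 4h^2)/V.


x^2 + 4h^2 = 1576^2 + 4*4522^2 = 2483776 + 81793936 = 84277712
sqrt(84277712) = 9180.2893
t = 9180.2893 / 4889 = 1.8777 s

1.8777


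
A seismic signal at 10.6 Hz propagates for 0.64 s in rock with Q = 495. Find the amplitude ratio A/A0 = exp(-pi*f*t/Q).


pi*f*t/Q = pi*10.6*0.64/495 = 0.043056
A/A0 = exp(-0.043056) = 0.957858

0.957858


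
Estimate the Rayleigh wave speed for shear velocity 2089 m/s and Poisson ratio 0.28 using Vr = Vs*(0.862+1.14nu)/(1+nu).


Numerator factor = 0.862 + 1.14*0.28 = 1.1812
Denominator = 1 + 0.28 = 1.28
Vr = 2089 * 1.1812 / 1.28 = 1927.76 m/s

1927.76


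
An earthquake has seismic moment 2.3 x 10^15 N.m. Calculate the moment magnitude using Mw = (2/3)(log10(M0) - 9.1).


log10(M0) = log10(2.3 x 10^15) = 15.3617
Mw = 2/3 * (15.3617 - 9.1)
= 2/3 * 6.2617
= 4.17

4.17


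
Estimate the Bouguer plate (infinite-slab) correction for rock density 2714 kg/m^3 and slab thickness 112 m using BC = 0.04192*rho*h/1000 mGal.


BC = 0.04192 * rho * h / 1000
= 0.04192 * 2714 * 112 / 1000
= 12.7423 mGal

12.7423


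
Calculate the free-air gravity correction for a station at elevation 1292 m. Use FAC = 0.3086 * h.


FAC = 0.3086 * h
= 0.3086 * 1292
= 398.7112 mGal

398.7112


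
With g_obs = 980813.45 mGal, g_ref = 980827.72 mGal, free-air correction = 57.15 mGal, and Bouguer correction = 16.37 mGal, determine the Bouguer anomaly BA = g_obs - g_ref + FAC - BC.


BA = g_obs - g_ref + FAC - BC
= 980813.45 - 980827.72 + 57.15 - 16.37
= 26.51 mGal

26.51


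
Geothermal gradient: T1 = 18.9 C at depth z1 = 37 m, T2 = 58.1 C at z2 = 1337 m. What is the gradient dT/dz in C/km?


dT = 58.1 - 18.9 = 39.2 C
dz = 1337 - 37 = 1300 m
gradient = dT/dz * 1000 = 39.2/1300 * 1000 = 30.1538 C/km

30.1538


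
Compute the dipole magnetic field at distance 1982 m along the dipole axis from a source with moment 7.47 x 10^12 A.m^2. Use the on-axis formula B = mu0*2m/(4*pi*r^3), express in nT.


m = 7.47 x 10^12 = 7470000000000 A.m^2
2m = 14940000000000 A.m^2
r^3 = 1982^3 = 7785938168
B = (4pi*10^-7) * 14940000000000 / (4*pi * 7785938168) * 1e9
= 18774157.697853 / 97840984599.57 * 1e9
= 191884.3905 nT

191884.3905


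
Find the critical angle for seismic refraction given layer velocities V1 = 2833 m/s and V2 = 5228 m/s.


V1/V2 = 2833/5228 = 0.54189
theta_c = arcsin(0.54189) = 32.8124 degrees

32.8124


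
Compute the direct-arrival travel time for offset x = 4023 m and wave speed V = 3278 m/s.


t = x / V
= 4023 / 3278
= 1.2273 s

1.2273


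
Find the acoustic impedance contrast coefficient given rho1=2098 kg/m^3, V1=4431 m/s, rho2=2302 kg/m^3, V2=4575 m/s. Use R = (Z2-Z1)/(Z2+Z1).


Z1 = 2098 * 4431 = 9296238
Z2 = 2302 * 4575 = 10531650
R = (10531650 - 9296238) / (10531650 + 9296238) = 1235412 / 19827888 = 0.0623

0.0623


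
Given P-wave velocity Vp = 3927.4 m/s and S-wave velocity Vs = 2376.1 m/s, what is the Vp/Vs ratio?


Vp/Vs = 3927.4 / 2376.1
= 1.6529

1.6529


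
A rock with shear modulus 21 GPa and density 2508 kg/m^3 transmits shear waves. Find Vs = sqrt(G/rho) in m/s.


Convert G to Pa: G = 21e9 Pa
Compute G/rho = 21e9 / 2508 = 8373205.7416
Vs = sqrt(8373205.7416) = 2893.65 m/s

2893.65


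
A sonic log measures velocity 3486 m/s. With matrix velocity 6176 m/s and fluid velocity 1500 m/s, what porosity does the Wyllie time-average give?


1/V - 1/Vm = 1/3486 - 1/6176 = 0.00012494
1/Vf - 1/Vm = 1/1500 - 1/6176 = 0.00050475
phi = 0.00012494 / 0.00050475 = 0.2475

0.2475


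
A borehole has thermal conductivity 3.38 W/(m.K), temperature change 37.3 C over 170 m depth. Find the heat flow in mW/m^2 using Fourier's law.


q = k * dT / dz * 1000
= 3.38 * 37.3 / 170 * 1000
= 0.741612 * 1000
= 741.6118 mW/m^2

741.6118


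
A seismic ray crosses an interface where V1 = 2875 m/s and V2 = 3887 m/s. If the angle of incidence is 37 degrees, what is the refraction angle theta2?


sin(theta1) = sin(37 deg) = 0.601815
sin(theta2) = V2/V1 * sin(theta1) = 3887/2875 * 0.601815 = 0.813654
theta2 = arcsin(0.813654) = 54.4545 degrees

54.4545


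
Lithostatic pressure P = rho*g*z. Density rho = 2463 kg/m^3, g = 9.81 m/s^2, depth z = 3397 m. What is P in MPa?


P = rho * g * z / 1e6
= 2463 * 9.81 * 3397 / 1e6
= 82078415.91 / 1e6
= 82.0784 MPa

82.0784


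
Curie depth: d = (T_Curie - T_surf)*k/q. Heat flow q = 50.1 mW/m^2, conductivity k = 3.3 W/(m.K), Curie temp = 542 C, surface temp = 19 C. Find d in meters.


T_Curie - T_surf = 542 - 19 = 523 C
Convert q to W/m^2: 50.1 mW/m^2 = 0.0501 W/m^2
d = 523 * 3.3 / 0.0501 = 34449.1 m

34449.1


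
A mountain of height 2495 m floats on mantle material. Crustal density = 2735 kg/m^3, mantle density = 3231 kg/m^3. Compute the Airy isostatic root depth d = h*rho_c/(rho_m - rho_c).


rho_m - rho_c = 3231 - 2735 = 496
d = 2495 * 2735 / 496
= 6823825 / 496
= 13757.71 m

13757.71


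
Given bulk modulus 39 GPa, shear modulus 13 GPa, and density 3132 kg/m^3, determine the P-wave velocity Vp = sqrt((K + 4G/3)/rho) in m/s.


First compute the effective modulus:
K + 4G/3 = 39e9 + 4*13e9/3 = 56333333333.33 Pa
Then divide by density:
56333333333.33 / 3132 = 17986377.1818 Pa/(kg/m^3)
Take the square root:
Vp = sqrt(17986377.1818) = 4241.03 m/s

4241.03


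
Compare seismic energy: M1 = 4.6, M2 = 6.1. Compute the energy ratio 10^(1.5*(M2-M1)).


M2 - M1 = 6.1 - 4.6 = 1.5
1.5 * 1.5 = 2.25
ratio = 10^2.25 = 177.83

177.83


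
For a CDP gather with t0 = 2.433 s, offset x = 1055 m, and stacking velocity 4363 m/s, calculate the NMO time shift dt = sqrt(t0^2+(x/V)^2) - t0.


x/Vnmo = 1055/4363 = 0.241806
(x/Vnmo)^2 = 0.05847
t0^2 = 5.919489
sqrt(5.919489 + 0.05847) = 2.444987
dt = 2.444987 - 2.433 = 0.011987

0.011987


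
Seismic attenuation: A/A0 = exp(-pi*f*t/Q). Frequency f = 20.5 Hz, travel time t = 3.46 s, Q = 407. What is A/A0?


pi*f*t/Q = pi*20.5*3.46/407 = 0.547502
A/A0 = exp(-0.547502) = 0.578393

0.578393


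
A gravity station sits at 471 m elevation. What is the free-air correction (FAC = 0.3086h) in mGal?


FAC = 0.3086 * h
= 0.3086 * 471
= 145.3506 mGal

145.3506


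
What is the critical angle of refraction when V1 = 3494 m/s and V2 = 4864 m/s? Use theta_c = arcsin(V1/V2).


V1/V2 = 3494/4864 = 0.718339
theta_c = arcsin(0.718339) = 45.9175 degrees

45.9175


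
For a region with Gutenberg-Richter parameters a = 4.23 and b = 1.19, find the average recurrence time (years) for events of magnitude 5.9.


log10(N) = 4.23 - 1.19*5.9 = -2.791
N = 10^-2.791 = 0.001618
T = 1/N = 1/0.001618 = 618.0164 years

618.0164


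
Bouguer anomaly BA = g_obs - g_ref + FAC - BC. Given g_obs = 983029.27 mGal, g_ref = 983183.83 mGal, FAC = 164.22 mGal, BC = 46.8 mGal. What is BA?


BA = g_obs - g_ref + FAC - BC
= 983029.27 - 983183.83 + 164.22 - 46.8
= -37.14 mGal

-37.14


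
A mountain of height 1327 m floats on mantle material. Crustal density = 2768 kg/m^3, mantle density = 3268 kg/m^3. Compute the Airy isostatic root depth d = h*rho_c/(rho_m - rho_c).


rho_m - rho_c = 3268 - 2768 = 500
d = 1327 * 2768 / 500
= 3673136 / 500
= 7346.27 m

7346.27


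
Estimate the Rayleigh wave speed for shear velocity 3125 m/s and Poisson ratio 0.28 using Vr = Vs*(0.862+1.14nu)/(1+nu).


Numerator factor = 0.862 + 1.14*0.28 = 1.1812
Denominator = 1 + 0.28 = 1.28
Vr = 3125 * 1.1812 / 1.28 = 2883.79 m/s

2883.79


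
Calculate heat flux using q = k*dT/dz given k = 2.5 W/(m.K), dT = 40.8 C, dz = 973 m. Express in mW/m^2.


q = k * dT / dz * 1000
= 2.5 * 40.8 / 973 * 1000
= 0.10483 * 1000
= 104.8304 mW/m^2

104.8304


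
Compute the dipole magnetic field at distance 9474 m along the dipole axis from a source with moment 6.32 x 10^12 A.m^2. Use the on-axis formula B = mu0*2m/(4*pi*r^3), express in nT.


m = 6.32 x 10^12 = 6320000000000 A.m^2
2m = 12640000000000 A.m^2
r^3 = 9474^3 = 850354748424
B = (4pi*10^-7) * 12640000000000 / (4*pi * 850354748424) * 1e9
= 15883892.45655 / 10685872922376.14 * 1e9
= 1486.4385 nT

1486.4385


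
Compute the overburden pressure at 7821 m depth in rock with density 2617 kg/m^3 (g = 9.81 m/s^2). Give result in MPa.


P = rho * g * z / 1e6
= 2617 * 9.81 * 7821 / 1e6
= 200786734.17 / 1e6
= 200.7867 MPa

200.7867


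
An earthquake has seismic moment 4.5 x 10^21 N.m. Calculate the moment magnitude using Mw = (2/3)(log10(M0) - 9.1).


log10(M0) = log10(4.5 x 10^21) = 21.6532
Mw = 2/3 * (21.6532 - 9.1)
= 2/3 * 12.5532
= 8.37

8.37


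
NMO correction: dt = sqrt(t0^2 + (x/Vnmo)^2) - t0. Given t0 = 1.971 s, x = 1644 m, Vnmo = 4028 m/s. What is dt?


x/Vnmo = 1644/4028 = 0.408143
(x/Vnmo)^2 = 0.166581
t0^2 = 3.884841
sqrt(3.884841 + 0.166581) = 2.012814
dt = 2.012814 - 1.971 = 0.041814

0.041814


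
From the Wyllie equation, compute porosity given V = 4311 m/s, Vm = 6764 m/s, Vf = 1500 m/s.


1/V - 1/Vm = 1/4311 - 1/6764 = 8.412e-05
1/Vf - 1/Vm = 1/1500 - 1/6764 = 0.00051883
phi = 8.412e-05 / 0.00051883 = 0.1621

0.1621


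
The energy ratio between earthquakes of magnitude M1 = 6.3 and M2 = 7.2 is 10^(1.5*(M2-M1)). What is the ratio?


M2 - M1 = 7.2 - 6.3 = 0.9
1.5 * 0.9 = 1.35
ratio = 10^1.35 = 22.39

22.39


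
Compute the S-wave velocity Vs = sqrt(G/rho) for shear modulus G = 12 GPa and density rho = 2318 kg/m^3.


Convert G to Pa: G = 12e9 Pa
Compute G/rho = 12e9 / 2318 = 5176876.6178
Vs = sqrt(5176876.6178) = 2275.28 m/s

2275.28


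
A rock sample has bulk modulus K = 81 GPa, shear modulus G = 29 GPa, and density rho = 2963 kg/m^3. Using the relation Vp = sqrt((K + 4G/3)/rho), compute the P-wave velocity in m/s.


First compute the effective modulus:
K + 4G/3 = 81e9 + 4*29e9/3 = 119666666666.67 Pa
Then divide by density:
119666666666.67 / 2963 = 40386995.1626 Pa/(kg/m^3)
Take the square root:
Vp = sqrt(40386995.1626) = 6355.08 m/s

6355.08


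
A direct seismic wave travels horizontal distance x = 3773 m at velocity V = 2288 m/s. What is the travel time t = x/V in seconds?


t = x / V
= 3773 / 2288
= 1.649 s

1.649


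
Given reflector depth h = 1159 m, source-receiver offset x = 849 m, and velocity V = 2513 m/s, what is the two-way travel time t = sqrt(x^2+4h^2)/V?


x^2 + 4h^2 = 849^2 + 4*1159^2 = 720801 + 5373124 = 6093925
sqrt(6093925) = 2468.5877
t = 2468.5877 / 2513 = 0.9823 s

0.9823


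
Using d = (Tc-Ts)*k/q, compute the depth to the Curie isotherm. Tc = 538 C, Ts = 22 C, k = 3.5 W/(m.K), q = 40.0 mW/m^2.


T_Curie - T_surf = 538 - 22 = 516 C
Convert q to W/m^2: 40.0 mW/m^2 = 0.04 W/m^2
d = 516 * 3.5 / 0.04 = 45150.0 m

45150.0


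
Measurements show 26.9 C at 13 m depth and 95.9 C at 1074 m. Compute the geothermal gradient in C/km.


dT = 95.9 - 26.9 = 69.0 C
dz = 1074 - 13 = 1061 m
gradient = dT/dz * 1000 = 69.0/1061 * 1000 = 65.033 C/km

65.033


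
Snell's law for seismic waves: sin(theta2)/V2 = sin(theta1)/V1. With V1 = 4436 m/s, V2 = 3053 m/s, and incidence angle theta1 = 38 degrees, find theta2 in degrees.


sin(theta1) = sin(38 deg) = 0.615661
sin(theta2) = V2/V1 * sin(theta1) = 3053/4436 * 0.615661 = 0.423718
theta2 = arcsin(0.423718) = 25.0696 degrees

25.0696


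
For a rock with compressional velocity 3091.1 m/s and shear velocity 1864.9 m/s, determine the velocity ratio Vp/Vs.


Vp/Vs = 3091.1 / 1864.9
= 1.6575

1.6575


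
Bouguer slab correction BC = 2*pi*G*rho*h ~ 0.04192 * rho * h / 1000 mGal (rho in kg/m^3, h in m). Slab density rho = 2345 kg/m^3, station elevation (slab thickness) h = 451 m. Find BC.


BC = 0.04192 * rho * h / 1000
= 0.04192 * 2345 * 451 / 1000
= 44.3344 mGal

44.3344


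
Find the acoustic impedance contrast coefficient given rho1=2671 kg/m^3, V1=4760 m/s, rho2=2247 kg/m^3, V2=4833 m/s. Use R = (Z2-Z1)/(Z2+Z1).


Z1 = 2671 * 4760 = 12713960
Z2 = 2247 * 4833 = 10859751
R = (10859751 - 12713960) / (10859751 + 12713960) = -1854209 / 23573711 = -0.0787

-0.0787


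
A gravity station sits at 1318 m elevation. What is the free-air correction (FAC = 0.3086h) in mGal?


FAC = 0.3086 * h
= 0.3086 * 1318
= 406.7348 mGal

406.7348


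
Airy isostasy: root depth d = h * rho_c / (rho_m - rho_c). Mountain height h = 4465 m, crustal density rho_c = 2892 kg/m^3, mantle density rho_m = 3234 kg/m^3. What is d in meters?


rho_m - rho_c = 3234 - 2892 = 342
d = 4465 * 2892 / 342
= 12912780 / 342
= 37756.67 m

37756.67


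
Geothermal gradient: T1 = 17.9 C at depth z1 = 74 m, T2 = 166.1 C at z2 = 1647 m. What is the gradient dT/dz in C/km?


dT = 166.1 - 17.9 = 148.2 C
dz = 1647 - 74 = 1573 m
gradient = dT/dz * 1000 = 148.2/1573 * 1000 = 94.2149 C/km

94.2149


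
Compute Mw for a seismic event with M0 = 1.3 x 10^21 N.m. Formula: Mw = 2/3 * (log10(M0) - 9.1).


log10(M0) = log10(1.3 x 10^21) = 21.1139
Mw = 2/3 * (21.1139 - 9.1)
= 2/3 * 12.0139
= 8.01

8.01


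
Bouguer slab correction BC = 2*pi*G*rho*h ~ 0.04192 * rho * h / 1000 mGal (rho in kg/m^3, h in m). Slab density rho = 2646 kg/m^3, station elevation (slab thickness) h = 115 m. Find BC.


BC = 0.04192 * rho * h / 1000
= 0.04192 * 2646 * 115 / 1000
= 12.7558 mGal

12.7558


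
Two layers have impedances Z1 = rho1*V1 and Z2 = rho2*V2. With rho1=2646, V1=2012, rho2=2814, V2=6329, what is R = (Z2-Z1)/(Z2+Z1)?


Z1 = 2646 * 2012 = 5323752
Z2 = 2814 * 6329 = 17809806
R = (17809806 - 5323752) / (17809806 + 5323752) = 12486054 / 23133558 = 0.5397

0.5397


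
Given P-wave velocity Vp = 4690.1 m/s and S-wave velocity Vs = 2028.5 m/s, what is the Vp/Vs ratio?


Vp/Vs = 4690.1 / 2028.5
= 2.3121

2.3121


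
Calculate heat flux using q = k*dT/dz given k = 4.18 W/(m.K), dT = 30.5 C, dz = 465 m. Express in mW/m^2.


q = k * dT / dz * 1000
= 4.18 * 30.5 / 465 * 1000
= 0.274172 * 1000
= 274.172 mW/m^2

274.172


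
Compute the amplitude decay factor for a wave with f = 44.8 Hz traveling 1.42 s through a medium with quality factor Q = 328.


pi*f*t/Q = pi*44.8*1.42/328 = 0.609316
A/A0 = exp(-0.609316) = 0.543723

0.543723


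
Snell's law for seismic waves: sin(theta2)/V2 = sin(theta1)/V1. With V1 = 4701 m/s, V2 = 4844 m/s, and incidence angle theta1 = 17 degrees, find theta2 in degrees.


sin(theta1) = sin(17 deg) = 0.292372
sin(theta2) = V2/V1 * sin(theta1) = 4844/4701 * 0.292372 = 0.301265
theta2 = arcsin(0.301265) = 17.5336 degrees

17.5336


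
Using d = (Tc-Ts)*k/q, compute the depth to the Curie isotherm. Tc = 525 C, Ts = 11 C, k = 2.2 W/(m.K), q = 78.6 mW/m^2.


T_Curie - T_surf = 525 - 11 = 514 C
Convert q to W/m^2: 78.6 mW/m^2 = 0.0786 W/m^2
d = 514 * 2.2 / 0.0786 = 14386.77 m

14386.77


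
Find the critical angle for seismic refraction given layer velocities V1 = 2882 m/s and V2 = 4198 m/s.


V1/V2 = 2882/4198 = 0.686517
theta_c = arcsin(0.686517) = 43.3551 degrees

43.3551


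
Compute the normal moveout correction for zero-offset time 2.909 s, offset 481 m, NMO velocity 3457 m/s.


x/Vnmo = 481/3457 = 0.139138
(x/Vnmo)^2 = 0.019359
t0^2 = 8.462281
sqrt(8.462281 + 0.019359) = 2.912326
dt = 2.912326 - 2.909 = 0.003326

0.003326


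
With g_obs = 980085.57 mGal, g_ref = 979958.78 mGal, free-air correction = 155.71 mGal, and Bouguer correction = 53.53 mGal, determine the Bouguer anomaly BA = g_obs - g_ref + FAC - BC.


BA = g_obs - g_ref + FAC - BC
= 980085.57 - 979958.78 + 155.71 - 53.53
= 228.97 mGal

228.97


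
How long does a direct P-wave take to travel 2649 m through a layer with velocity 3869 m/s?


t = x / V
= 2649 / 3869
= 0.6847 s

0.6847


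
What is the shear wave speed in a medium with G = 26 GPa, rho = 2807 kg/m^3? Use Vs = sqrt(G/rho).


Convert G to Pa: G = 26e9 Pa
Compute G/rho = 26e9 / 2807 = 9262557.891
Vs = sqrt(9262557.891) = 3043.45 m/s

3043.45


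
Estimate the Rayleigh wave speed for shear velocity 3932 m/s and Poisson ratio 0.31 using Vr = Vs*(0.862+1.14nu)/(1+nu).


Numerator factor = 0.862 + 1.14*0.31 = 1.2154
Denominator = 1 + 0.31 = 1.31
Vr = 3932 * 1.2154 / 1.31 = 3648.06 m/s

3648.06


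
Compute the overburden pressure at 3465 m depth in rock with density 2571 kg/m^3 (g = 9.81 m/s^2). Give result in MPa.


P = rho * g * z / 1e6
= 2571 * 9.81 * 3465 / 1e6
= 87392532.15 / 1e6
= 87.3925 MPa

87.3925


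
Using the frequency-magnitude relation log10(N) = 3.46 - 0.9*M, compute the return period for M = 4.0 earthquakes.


log10(N) = 3.46 - 0.9*4.0 = -0.14
N = 10^-0.14 = 0.724436
T = 1/N = 1/0.724436 = 1.3804 years

1.3804
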